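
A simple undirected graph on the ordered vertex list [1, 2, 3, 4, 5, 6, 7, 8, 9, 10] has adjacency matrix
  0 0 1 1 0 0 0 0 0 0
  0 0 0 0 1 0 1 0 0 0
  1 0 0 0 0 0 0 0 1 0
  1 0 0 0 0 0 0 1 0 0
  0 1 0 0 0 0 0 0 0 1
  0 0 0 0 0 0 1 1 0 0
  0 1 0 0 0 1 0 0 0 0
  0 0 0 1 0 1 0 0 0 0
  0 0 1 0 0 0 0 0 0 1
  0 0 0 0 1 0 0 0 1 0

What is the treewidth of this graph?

2

A width-2 tree decomposition is:
Bags: B1 = {5, 9, 10}  B2 = {3, 5, 9}  B3 = {1, 3, 5}  B4 = {1, 4, 5}  B5 = {4, 5, 8}  B6 = {5, 6, 8}  B7 = {5, 6, 7}  B8 = {2, 5, 7}
Tree: B1–B2, B2–B3, B3–B4, B4–B5, B5–B6, B6–B7, B7–B8
The largest bag has 3 vertices, giving width 2; this decomposition certifies tw(G) ≤ 2. Since 5–10–9–3–1–4–8–6–7–2–5 is a cycle in G, G is not acyclic. Forests are exactly the graphs of treewidth ≤ 1, so tw(G) ≥ 2. Therefore the treewidth is 2.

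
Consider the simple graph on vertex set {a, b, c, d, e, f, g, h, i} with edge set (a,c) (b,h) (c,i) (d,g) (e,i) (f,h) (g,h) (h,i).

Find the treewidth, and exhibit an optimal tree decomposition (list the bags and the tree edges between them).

Treewidth 1.
Bags: B1 = {e, i}  B2 = {h, i}  B3 = {b, h}  B4 = {f, h}  B5 = {g, h}  B6 = {d, g}  B7 = {c, i}  B8 = {a, c}
Tree: B1–B2, B2–B3, B3–B4, B2–B5, B5–B6, B1–B7, B7–B8

Each bag holds 2 vertices, so the decomposition has width 1, which upper-bounds the treewidth. G has an edge, so its treewidth is at least 1. Hence tw(G) = 1 exactly.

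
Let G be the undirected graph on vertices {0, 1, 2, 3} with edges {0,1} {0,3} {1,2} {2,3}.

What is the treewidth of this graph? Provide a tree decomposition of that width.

The largest bag has 3 vertices, giving width 2; this decomposition certifies tw(G) ≤ 2. Since 3–0–1–2–3 is a cycle in G, G is not acyclic. Forests are exactly the graphs of treewidth ≤ 1, so tw(G) ≥ 2. Therefore the treewidth is 2.

Treewidth 2.
Bags: B1 = {0, 1, 3}  B2 = {1, 2, 3}
Tree: B1–B2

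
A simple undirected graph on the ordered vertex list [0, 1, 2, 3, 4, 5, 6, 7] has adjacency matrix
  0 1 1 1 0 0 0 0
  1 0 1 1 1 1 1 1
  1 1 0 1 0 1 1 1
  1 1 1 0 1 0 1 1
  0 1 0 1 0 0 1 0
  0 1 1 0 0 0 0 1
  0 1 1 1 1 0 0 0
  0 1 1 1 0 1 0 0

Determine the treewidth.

3

A width-3 tree decomposition is:
Bags: B1 = {1, 3, 4, 6}  B2 = {1, 2, 3, 6}  B3 = {0, 1, 2, 3}  B4 = {1, 2, 3, 7}  B5 = {1, 2, 5, 7}
Tree: B1–B2, B2–B3, B3–B4, B4–B5
Every bag has size at most 4, so the width is 4 − 1 = 3 and tw(G) ≤ 3. Conversely, {0, 1, 2, 3} is a clique of size 4, and the vertices of any clique must share a bag in every tree decomposition; so some bag has ≥ 4 vertices and tw(G) ≥ 3. The upper and lower bounds meet at 3, so that is the treewidth.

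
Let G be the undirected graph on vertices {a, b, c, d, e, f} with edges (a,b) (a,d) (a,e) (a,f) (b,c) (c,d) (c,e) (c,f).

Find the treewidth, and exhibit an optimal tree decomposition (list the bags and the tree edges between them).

Treewidth 2.
One such decomposition:
Bags: B1 = {a, c, f}  B2 = {a, c, d}  B3 = {a, c, e}  B4 = {a, b, c}
Tree: B1–B2, B2–B3, B3–B4

Every bag has size at most 3, so the width is 3 − 1 = 2 and tw(G) ≤ 2. For the lower bound, G contains the cycle f–a–d–c–f, so G is not a forest; only forests have treewidth ≤ 1, hence tw(G) ≥ 2. Combining the bounds, tw(G) = 2.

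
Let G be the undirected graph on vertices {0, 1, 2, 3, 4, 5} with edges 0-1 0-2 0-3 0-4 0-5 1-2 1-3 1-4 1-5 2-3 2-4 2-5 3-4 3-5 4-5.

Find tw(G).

5

A width-5 tree decomposition is:
Bags: B1 = {0, 1, 2, 3, 4, 5}
Tree: (single bag)
A single bag containing all 6 vertices is trivially a valid decomposition of width 5. On the other hand G contains the 6-clique {0, 1, 2, 3, 4, 5}. A clique must lie in a single bag of any decomposition, so no decomposition can have width below 5. The upper and lower bounds meet at 5, so that is the treewidth.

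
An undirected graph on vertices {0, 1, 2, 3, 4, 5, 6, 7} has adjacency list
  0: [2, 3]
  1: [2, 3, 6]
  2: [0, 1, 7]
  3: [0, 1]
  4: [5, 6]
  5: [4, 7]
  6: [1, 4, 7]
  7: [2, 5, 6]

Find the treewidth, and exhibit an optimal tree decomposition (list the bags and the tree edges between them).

Treewidth 2.
One such decomposition:
Bags: B1 = {0, 2, 3}  B2 = {1, 2, 3}  B3 = {1, 2, 7}  B4 = {1, 6, 7}  B5 = {5, 6, 7}  B6 = {4, 5, 6}
Tree: B1–B2, B2–B3, B3–B4, B4–B5, B5–B6

Each bag holds 3 vertices, so the decomposition has width 2, which upper-bounds the treewidth. Since 0–3–1–2–0 is a cycle in G, G is not acyclic. Forests are exactly the graphs of treewidth ≤ 1, so tw(G) ≥ 2. The upper and lower bounds meet at 2, so that is the treewidth.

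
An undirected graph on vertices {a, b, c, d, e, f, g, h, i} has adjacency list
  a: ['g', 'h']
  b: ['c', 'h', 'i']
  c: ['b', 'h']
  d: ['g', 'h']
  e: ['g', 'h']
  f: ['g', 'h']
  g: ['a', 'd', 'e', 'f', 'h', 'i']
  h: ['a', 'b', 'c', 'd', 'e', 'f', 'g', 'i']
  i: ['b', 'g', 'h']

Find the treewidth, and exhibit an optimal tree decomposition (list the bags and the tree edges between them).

Treewidth 2.
Bags: B1 = {e, g, h}  B2 = {g, h, i}  B3 = {d, g, h}  B4 = {b, h, i}  B5 = {a, g, h}  B6 = {b, c, h}  B7 = {f, g, h}
Tree: B1–B2, B2–B3, B2–B4, B1–B5, B4–B6, B3–B7

Each bag holds 3 vertices, so the decomposition has width 2, which upper-bounds the treewidth. Conversely, {d, g, h} is a clique of size 3, and the vertices of any clique must share a bag in every tree decomposition; so some bag has ≥ 3 vertices and tw(G) ≥ 2. Hence tw(G) = 2 exactly.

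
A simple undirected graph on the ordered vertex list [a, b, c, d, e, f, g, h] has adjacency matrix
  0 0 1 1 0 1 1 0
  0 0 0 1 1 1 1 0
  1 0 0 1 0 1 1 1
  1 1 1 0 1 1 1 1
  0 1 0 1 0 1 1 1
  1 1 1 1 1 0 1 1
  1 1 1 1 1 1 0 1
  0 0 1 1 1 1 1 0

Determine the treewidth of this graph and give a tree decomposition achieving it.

Treewidth 4.
Bags: B1 = {d, e, f, g, h}  B2 = {b, d, e, f, g}  B3 = {c, d, f, g, h}  B4 = {a, c, d, f, g}
Tree: B1–B2, B1–B3, B3–B4

The largest bag has 5 vertices, giving width 4; this decomposition certifies tw(G) ≤ 4. Conversely, {d, e, f, g, h} is a clique of size 5, and the vertices of any clique must share a bag in every tree decomposition; so some bag has ≥ 5 vertices and tw(G) ≥ 4. The upper and lower bounds meet at 4, so that is the treewidth.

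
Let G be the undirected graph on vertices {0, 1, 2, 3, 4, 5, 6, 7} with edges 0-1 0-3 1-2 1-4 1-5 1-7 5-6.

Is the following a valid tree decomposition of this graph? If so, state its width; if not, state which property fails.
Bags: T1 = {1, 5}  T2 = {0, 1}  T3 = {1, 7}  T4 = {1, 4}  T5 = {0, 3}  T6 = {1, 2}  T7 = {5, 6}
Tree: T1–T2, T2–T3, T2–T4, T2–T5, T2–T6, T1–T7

Yes; width 1.

Every vertex of G appears in some bag (union = {0, 1, 2, 3, 4, 5, 6, 7}); every edge is covered by a bag; and for each vertex v the set of bags containing v is connected in the bag tree. The decomposition is therefore valid. The largest bag has 2 vertices, so the width is 1.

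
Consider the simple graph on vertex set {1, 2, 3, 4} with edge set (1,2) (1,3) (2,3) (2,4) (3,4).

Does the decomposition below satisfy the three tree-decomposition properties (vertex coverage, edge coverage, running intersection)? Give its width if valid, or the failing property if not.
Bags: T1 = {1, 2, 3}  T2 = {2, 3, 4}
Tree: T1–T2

Yes; width 2.

Vertex coverage: the bags together contain {1, 2, 3, 4}, the full vertex set. Edge coverage: each edge of G has both endpoints in at least one bag. Running intersection: for every vertex, the bags containing it form a connected subtree. All three properties hold, so this is a valid tree decomposition of width max|bag| − 1 = 2, and hence tw(G) ≤ 2.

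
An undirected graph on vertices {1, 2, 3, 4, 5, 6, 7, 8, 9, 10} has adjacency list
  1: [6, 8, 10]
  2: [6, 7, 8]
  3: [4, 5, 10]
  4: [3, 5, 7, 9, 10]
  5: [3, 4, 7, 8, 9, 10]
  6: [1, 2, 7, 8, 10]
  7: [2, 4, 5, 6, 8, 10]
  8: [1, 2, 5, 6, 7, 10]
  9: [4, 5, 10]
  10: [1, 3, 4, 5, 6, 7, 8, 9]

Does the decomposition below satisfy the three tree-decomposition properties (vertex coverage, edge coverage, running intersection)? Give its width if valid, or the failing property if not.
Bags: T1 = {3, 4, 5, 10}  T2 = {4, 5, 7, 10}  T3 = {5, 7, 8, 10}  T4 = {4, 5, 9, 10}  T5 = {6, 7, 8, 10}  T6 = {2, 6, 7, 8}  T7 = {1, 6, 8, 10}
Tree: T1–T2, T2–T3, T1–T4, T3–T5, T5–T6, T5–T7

Yes; width 3.

Checking the three conditions: (i) the bags cover all of {1, 2, 3, 4, 5, 6, 7, 8, 9, 10}; (ii) for each edge, some bag contains both endpoints; (iii) the bags containing any fixed vertex form a subtree. All hold, so the decomposition is valid with width 4 − 1 = 3.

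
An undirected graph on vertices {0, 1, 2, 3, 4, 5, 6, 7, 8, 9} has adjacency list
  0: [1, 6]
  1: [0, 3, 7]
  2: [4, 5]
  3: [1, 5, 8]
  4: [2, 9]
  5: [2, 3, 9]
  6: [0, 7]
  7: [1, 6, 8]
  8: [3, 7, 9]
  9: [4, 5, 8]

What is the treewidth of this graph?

A width-2 tree decomposition is:
Bags: B1 = {2, 4, 5}  B2 = {4, 5, 9}  B3 = {3, 5, 9}  B4 = {3, 8, 9}  B5 = {1, 3, 8}  B6 = {1, 7, 8}  B7 = {0, 1, 7}  B8 = {0, 6, 7}
Tree: B1–B2, B2–B3, B3–B4, B4–B5, B5–B6, B6–B7, B7–B8
The largest bag has 3 vertices, giving width 2; this decomposition certifies tw(G) ≤ 2. For the lower bound, G contains the cycle 2–4–9–5–2, so G is not a forest; only forests have treewidth ≤ 1, hence tw(G) ≥ 2. Therefore the treewidth is 2.

2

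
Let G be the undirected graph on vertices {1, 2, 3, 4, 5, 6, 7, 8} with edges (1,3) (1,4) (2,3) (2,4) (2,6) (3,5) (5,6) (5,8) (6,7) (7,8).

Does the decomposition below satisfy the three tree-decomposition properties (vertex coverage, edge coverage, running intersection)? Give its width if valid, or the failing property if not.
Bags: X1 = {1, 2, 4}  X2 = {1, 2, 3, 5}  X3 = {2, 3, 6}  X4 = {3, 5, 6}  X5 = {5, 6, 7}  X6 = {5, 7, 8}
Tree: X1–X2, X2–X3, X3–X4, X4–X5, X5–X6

No — bags containing vertex 5 are not connected in the tree.

A tree decomposition must satisfy three properties: every vertex lies in some bag; for every edge, both endpoints lie together in some bag; and for every vertex, the bags containing it form a connected subtree. Here bags containing vertex 5 are not connected in the tree, so the decomposition is invalid.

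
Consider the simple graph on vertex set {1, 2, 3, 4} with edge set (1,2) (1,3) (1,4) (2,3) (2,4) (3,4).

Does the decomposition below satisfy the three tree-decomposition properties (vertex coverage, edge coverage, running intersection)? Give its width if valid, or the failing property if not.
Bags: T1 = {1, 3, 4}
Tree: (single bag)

No — vertex 2 appears in no bag.

A tree decomposition must satisfy three properties: every vertex lies in some bag; for every edge, both endpoints lie together in some bag; and for every vertex, the bags containing it form a connected subtree. Here vertex 2 appears in no bag, so the decomposition is invalid.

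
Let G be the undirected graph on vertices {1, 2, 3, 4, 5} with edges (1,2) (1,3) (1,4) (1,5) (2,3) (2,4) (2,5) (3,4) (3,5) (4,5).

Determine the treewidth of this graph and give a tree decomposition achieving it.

A single bag containing all 5 vertices is trivially a valid decomposition of width 4. For the lower bound, the 5 vertices {1, 2, 3, 4, 5} are pairwise adjacent, and any tree decomposition puts a clique entirely inside one bag — forcing width ≥ 4. Therefore the treewidth is 4.

Treewidth 4.
One optimal decomposition is:
Bags: B1 = {1, 2, 3, 4, 5}
Tree: (single bag)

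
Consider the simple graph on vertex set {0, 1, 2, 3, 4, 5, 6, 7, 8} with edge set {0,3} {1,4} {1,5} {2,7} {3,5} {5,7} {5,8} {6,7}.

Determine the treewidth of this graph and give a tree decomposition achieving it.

Treewidth 1.
One such decomposition:
Bags: B1 = {5, 7}  B2 = {5, 8}  B3 = {1, 5}  B4 = {6, 7}  B5 = {3, 5}  B6 = {0, 3}  B7 = {1, 4}  B8 = {2, 7}
Tree: B1–B2, B1–B3, B1–B4, B2–B5, B5–B6, B3–B7, B1–B8

Each bag holds 2 vertices, so the decomposition has width 1, which upper-bounds the treewidth. Any graph with an edge has treewidth ≥ 1, and G has the edge 7–5. The upper and lower bounds meet at 1, so that is the treewidth.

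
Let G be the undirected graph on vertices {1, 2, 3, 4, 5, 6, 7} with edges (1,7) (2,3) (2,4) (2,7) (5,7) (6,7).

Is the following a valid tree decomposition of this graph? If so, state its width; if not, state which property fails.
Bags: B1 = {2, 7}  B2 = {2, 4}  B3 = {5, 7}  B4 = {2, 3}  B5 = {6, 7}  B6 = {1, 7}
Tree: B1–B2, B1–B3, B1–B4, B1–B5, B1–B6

Vertex coverage: the bags together contain {1, 2, 3, 4, 5, 6, 7}, the full vertex set. Edge coverage: each edge of G has both endpoints in at least one bag. Running intersection: for every vertex, the bags containing it form a connected subtree. All three properties hold, so this is a valid tree decomposition of width max|bag| − 1 = 1, and hence tw(G) ≤ 1.

Yes; width 1.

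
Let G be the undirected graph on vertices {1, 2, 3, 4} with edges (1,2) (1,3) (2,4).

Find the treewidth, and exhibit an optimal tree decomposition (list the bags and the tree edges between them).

Treewidth 1.
One optimal decomposition is:
Bags: B1 = {1, 3}  B2 = {1, 2}  B3 = {2, 4}
Tree: B1–B2, B2–B3

Each bag holds 2 vertices, so the decomposition has width 1, which upper-bounds the treewidth. Since G has at least one edge (e.g. 3–1), it is not an edgeless graph, so tw(G) ≥ 1. Therefore the treewidth is 1.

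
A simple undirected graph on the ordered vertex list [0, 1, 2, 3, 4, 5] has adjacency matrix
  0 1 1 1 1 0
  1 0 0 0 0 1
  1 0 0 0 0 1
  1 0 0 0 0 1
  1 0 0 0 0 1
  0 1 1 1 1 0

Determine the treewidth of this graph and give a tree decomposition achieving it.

Treewidth 2.
Bags: B1 = {0, 1, 5}  B2 = {0, 3, 5}  B3 = {0, 4, 5}  B4 = {0, 2, 5}
Tree: B1–B2, B2–B3, B3–B4

The largest bag has 3 vertices, giving width 2; this decomposition certifies tw(G) ≤ 2. For the lower bound, G contains the cycle 0–1–5–3–0, so G is not a forest; only forests have treewidth ≤ 1, hence tw(G) ≥ 2. Therefore the treewidth is 2.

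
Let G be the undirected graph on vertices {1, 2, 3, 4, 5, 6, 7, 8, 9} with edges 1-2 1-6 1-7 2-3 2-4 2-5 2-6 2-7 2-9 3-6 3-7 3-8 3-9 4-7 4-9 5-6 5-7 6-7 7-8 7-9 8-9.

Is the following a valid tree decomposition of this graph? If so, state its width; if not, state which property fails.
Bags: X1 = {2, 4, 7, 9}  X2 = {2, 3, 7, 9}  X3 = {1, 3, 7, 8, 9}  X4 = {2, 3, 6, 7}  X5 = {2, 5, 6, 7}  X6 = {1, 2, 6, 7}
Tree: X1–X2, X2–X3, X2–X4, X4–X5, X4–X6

A tree decomposition must satisfy three properties: every vertex lies in some bag; for every edge, both endpoints lie together in some bag; and for every vertex, the bags containing it form a connected subtree. Here bags containing vertex 1 are not connected in the tree, so the decomposition is invalid.

No — bags containing vertex 1 are not connected in the tree.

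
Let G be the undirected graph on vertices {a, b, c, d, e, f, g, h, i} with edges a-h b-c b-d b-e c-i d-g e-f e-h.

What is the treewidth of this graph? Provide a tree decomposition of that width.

Treewidth 1.
Bags: B1 = {b, d}  B2 = {b, e}  B3 = {e, h}  B4 = {a, h}  B5 = {e, f}  B6 = {b, c}  B7 = {c, i}  B8 = {d, g}
Tree: B1–B2, B2–B3, B3–B4, B2–B5, B2–B6, B6–B7, B1–B8

The largest bag has 2 vertices, giving width 1; this decomposition certifies tw(G) ≤ 1. G has an edge, so its treewidth is at least 1. Therefore the treewidth is 1.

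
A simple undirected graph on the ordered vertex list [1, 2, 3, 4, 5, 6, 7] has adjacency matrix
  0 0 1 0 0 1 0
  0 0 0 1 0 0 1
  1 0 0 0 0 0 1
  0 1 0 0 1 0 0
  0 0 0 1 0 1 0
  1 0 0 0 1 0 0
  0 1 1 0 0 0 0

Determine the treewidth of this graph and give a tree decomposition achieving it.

Treewidth 2.
One optimal decomposition is:
Bags: B1 = {2, 3, 7}  B2 = {2, 3, 4}  B3 = {3, 4, 5}  B4 = {3, 5, 6}  B5 = {1, 3, 6}
Tree: B1–B2, B2–B3, B3–B4, B4–B5

Each bag holds 3 vertices, so the decomposition has width 2, which upper-bounds the treewidth. The edges 3–7–2–4–5–6–1–3 form a cycle, so G is not a tree and its treewidth is at least 2. Hence tw(G) = 2 exactly.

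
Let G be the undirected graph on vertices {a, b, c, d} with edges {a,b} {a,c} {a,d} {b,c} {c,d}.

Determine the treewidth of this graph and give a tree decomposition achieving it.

The largest bag has 3 vertices, giving width 2; this decomposition certifies tw(G) ≤ 2. Conversely, {a, c, d} is a clique of size 3, and the vertices of any clique must share a bag in every tree decomposition; so some bag has ≥ 3 vertices and tw(G) ≥ 2. The upper and lower bounds meet at 2, so that is the treewidth.

Treewidth 2.
Bags: B1 = {a, b, c}  B2 = {a, c, d}
Tree: B1–B2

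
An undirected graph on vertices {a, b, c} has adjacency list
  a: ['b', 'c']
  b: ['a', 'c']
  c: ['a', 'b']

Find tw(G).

A width-2 tree decomposition is:
Bags: B1 = {a, b, c}
Tree: (single bag)
A single bag containing all 3 vertices is trivially a valid decomposition of width 2. For the lower bound, the 3 vertices {a, b, c} are pairwise adjacent, and any tree decomposition puts a clique entirely inside one bag — forcing width ≥ 2. Hence tw(G) = 2 exactly.

2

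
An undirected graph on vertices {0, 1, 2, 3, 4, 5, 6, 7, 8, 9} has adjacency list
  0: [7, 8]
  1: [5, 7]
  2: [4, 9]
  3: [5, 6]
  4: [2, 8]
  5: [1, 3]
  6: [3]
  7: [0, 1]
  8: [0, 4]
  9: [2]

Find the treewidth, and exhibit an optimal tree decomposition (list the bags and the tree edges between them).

Every bag has size at most 2, so the width is 2 − 1 = 1 and tw(G) ≤ 1. G has an edge, so its treewidth is at least 1. Hence tw(G) = 1 exactly.

Treewidth 1.
Bags: B1 = {3, 6}  B2 = {3, 5}  B3 = {1, 5}  B4 = {1, 7}  B5 = {0, 7}  B6 = {0, 8}  B7 = {4, 8}  B8 = {2, 4}  B9 = {2, 9}
Tree: B1–B2, B2–B3, B3–B4, B4–B5, B5–B6, B6–B7, B7–B8, B8–B9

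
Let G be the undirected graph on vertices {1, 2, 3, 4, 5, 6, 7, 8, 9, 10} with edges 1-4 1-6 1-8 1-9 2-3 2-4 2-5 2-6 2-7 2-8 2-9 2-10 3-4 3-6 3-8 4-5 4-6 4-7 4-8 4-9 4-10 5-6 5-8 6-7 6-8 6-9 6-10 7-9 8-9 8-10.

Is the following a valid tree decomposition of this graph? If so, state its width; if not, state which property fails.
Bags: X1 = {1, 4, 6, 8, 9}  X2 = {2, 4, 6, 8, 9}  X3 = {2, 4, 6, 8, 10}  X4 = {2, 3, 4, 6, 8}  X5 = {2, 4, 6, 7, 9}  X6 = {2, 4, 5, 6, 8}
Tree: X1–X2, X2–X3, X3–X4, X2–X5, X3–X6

Vertex coverage: the bags together contain {1, 2, 3, 4, 5, 6, 7, 8, 9, 10}, the full vertex set. Edge coverage: each edge of G has both endpoints in at least one bag. Running intersection: for every vertex, the bags containing it form a connected subtree. All three properties hold, so this is a valid tree decomposition of width max|bag| − 1 = 4, and hence tw(G) ≤ 4.

Yes; width 4.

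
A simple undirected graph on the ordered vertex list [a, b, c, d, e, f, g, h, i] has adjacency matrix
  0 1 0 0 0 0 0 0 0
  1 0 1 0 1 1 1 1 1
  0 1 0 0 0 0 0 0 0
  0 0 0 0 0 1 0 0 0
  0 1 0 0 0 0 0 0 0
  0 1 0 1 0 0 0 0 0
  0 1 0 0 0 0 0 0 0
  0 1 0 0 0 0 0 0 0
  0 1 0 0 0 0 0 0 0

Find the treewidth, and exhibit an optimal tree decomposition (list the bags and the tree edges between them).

Treewidth 1.
One such decomposition:
Bags: B1 = {a, b}  B2 = {b, f}  B3 = {d, f}  B4 = {b, g}  B5 = {b, i}  B6 = {b, e}  B7 = {b, h}  B8 = {b, c}
Tree: B1–B2, B2–B3, B2–B4, B2–B5, B1–B6, B6–B7, B6–B8

The largest bag has 2 vertices, giving width 1; this decomposition certifies tw(G) ≤ 1. G has an edge, so its treewidth is at least 1. The upper and lower bounds meet at 1, so that is the treewidth.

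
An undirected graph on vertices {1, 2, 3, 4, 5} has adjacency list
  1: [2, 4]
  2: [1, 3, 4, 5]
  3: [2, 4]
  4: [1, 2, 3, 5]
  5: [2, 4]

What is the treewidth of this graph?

2

A width-2 tree decomposition is:
Bags: B1 = {1, 2, 4}  B2 = {2, 4, 5}  B3 = {2, 3, 4}
Tree: B1–B2, B1–B3
Every bag has size at most 3, so the width is 3 − 1 = 2 and tw(G) ≤ 2. Conversely, {1, 2, 4} is a clique of size 3, and the vertices of any clique must share a bag in every tree decomposition; so some bag has ≥ 3 vertices and tw(G) ≥ 2. Therefore the treewidth is 2.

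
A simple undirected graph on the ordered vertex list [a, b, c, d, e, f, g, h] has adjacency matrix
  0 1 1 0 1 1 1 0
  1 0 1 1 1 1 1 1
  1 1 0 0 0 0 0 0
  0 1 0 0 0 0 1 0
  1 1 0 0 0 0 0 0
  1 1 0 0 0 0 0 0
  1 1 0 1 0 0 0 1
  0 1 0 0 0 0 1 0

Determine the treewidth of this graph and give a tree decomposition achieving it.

Each bag holds 3 vertices, so the decomposition has width 2, which upper-bounds the treewidth. Conversely, {b, d, g} is a clique of size 3, and the vertices of any clique must share a bag in every tree decomposition; so some bag has ≥ 3 vertices and tw(G) ≥ 2. The upper and lower bounds meet at 2, so that is the treewidth.

Treewidth 2.
One such decomposition:
Bags: B1 = {b, d, g}  B2 = {a, b, g}  B3 = {b, g, h}  B4 = {a, b, c}  B5 = {a, b, e}  B6 = {a, b, f}
Tree: B1–B2, B2–B3, B2–B4, B4–B5, B2–B6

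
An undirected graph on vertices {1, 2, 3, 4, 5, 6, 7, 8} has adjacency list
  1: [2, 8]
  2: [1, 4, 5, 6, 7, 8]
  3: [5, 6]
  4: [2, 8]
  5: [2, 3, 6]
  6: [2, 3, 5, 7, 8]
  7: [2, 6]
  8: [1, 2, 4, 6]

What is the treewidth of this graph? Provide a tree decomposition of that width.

Treewidth 2.
Bags: B1 = {2, 6, 8}  B2 = {2, 5, 6}  B3 = {2, 6, 7}  B4 = {2, 4, 8}  B5 = {1, 2, 8}  B6 = {3, 5, 6}
Tree: B1–B2, B2–B3, B1–B4, B1–B5, B2–B6

Every bag has size at most 3, so the width is 3 − 1 = 2 and tw(G) ≤ 2. On the other hand G contains the 3-clique {1, 2, 8}. A clique must lie in a single bag of any decomposition, so no decomposition can have width below 2. Hence tw(G) = 2 exactly.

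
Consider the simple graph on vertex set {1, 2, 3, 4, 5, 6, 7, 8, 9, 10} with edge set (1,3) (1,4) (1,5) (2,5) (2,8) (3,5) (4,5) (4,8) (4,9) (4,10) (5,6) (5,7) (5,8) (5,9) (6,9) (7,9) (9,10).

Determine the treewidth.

A width-2 tree decomposition is:
Bags: B1 = {4, 5, 8}  B2 = {1, 4, 5}  B3 = {2, 5, 8}  B4 = {4, 5, 9}  B5 = {5, 7, 9}  B6 = {1, 3, 5}  B7 = {5, 6, 9}  B8 = {4, 9, 10}
Tree: B1–B2, B1–B3, B2–B4, B4–B5, B2–B6, B4–B7, B4–B8
Every bag has size at most 3, so the width is 3 − 1 = 2 and tw(G) ≤ 2. On the other hand G contains the 3-clique {4, 9, 10}. A clique must lie in a single bag of any decomposition, so no decomposition can have width below 2. Hence tw(G) = 2 exactly.

2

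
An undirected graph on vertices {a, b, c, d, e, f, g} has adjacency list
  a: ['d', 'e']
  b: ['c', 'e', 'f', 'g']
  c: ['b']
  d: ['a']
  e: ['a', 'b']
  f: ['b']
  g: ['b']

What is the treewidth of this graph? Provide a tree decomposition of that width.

Every bag has size at most 2, so the width is 2 − 1 = 1 and tw(G) ≤ 1. Any graph with an edge has treewidth ≥ 1, and G has the edge b–c. Therefore the treewidth is 1.

Treewidth 1.
One optimal decomposition is:
Bags: B1 = {b, c}  B2 = {b, e}  B3 = {b, g}  B4 = {a, e}  B5 = {a, d}  B6 = {b, f}
Tree: B1–B2, B1–B3, B2–B4, B4–B5, B1–B6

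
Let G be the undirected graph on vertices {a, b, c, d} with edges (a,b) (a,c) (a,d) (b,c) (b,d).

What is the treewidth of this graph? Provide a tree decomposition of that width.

Each bag holds 3 vertices, so the decomposition has width 2, which upper-bounds the treewidth. On the other hand G contains the 3-clique {a, b, d}. A clique must lie in a single bag of any decomposition, so no decomposition can have width below 2. Therefore the treewidth is 2.

Treewidth 2.
One optimal decomposition is:
Bags: B1 = {a, b, d}  B2 = {a, b, c}
Tree: B1–B2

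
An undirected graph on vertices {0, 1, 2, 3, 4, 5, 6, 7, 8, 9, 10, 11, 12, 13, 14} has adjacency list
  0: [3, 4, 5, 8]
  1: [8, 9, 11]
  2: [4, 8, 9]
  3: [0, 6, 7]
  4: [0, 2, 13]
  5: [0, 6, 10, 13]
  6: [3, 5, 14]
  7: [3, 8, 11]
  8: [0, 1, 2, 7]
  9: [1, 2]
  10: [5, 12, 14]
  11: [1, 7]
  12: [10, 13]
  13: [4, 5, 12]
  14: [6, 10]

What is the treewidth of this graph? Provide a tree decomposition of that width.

Every bag has size at most 4, so the width is 4 − 1 = 3 and tw(G) ≤ 3. For the lower bound: the 4 vertex sets {1,9,11}, {7}, {8}, {0,2,3,4} are disjoint, each induces a connected subgraph, and every pair is joined by at least one edge of G. Contracting each set to a single vertex therefore yields K_{4} as a minor, and since treewidth is minor-monotone, tw(G) ≥ tw(K_{4}) = 3. The upper and lower bounds meet at 3, so that is the treewidth.

Treewidth 3.
One such decomposition:
Bags: B1 = {1, 7, 9, 11}  B2 = {1, 7, 8, 9}  B3 = {2, 7, 8, 9}  B4 = {2, 3, 7, 8}  B5 = {0, 2, 3, 8}  B6 = {0, 2, 3, 4}  B7 = {0, 3, 4, 6}  B8 = {0, 4, 5, 6}  B9 = {4, 5, 6, 13}  B10 = {5, 6, 13, 14}  B11 = {5, 10, 13, 14}  B12 = {10, 12, 13, 14}
Tree: B1–B2, B2–B3, B3–B4, B4–B5, B5–B6, B6–B7, B7–B8, B8–B9, B9–B10, B10–B11, B11–B12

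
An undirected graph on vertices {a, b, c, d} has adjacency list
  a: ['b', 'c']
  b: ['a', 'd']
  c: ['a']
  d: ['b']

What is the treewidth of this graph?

1

A width-1 tree decomposition is:
Bags: B1 = {a, c}  B2 = {a, b}  B3 = {b, d}
Tree: B1–B2, B2–B3
Each bag holds 2 vertices, so the decomposition has width 1, which upper-bounds the treewidth. G has an edge, so its treewidth is at least 1. The upper and lower bounds meet at 1, so that is the treewidth.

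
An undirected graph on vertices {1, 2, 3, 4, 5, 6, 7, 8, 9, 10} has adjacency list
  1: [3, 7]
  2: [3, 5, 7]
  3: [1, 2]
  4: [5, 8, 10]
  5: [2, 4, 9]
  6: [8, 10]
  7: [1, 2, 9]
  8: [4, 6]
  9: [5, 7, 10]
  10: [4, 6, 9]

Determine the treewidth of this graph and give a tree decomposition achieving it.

The largest bag has 3 vertices, giving width 2; this decomposition certifies tw(G) ≤ 2. For the lower bound, G contains the cycle 8–6–10–4–8, so G is not a forest; only forests have treewidth ≤ 1, hence tw(G) ≥ 2. The upper and lower bounds meet at 2, so that is the treewidth.

Treewidth 2.
One such decomposition:
Bags: B1 = {4, 6, 8}  B2 = {4, 6, 10}  B3 = {4, 5, 10}  B4 = {5, 9, 10}  B5 = {2, 5, 9}  B6 = {2, 7, 9}  B7 = {2, 3, 7}  B8 = {1, 3, 7}
Tree: B1–B2, B2–B3, B3–B4, B4–B5, B5–B6, B6–B7, B7–B8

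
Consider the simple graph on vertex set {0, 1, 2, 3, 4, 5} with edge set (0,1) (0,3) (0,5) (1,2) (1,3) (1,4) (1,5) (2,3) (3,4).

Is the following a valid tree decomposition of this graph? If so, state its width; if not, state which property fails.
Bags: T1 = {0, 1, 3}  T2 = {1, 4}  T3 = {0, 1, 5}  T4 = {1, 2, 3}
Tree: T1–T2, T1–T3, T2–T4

A tree decomposition must satisfy three properties: every vertex lies in some bag; for every edge, both endpoints lie together in some bag; and for every vertex, the bags containing it form a connected subtree. Here edge (3,4) lies in no bag, so the decomposition is invalid.

No — edge (3,4) lies in no bag.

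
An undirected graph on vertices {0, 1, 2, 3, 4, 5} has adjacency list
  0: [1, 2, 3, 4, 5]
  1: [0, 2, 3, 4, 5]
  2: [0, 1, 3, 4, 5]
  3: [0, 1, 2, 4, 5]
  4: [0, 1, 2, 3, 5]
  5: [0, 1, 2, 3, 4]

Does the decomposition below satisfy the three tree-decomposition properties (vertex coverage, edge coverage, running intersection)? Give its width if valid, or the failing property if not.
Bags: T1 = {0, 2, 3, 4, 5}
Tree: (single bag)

No — vertex 1 appears in no bag.

A tree decomposition must satisfy three properties: every vertex lies in some bag; for every edge, both endpoints lie together in some bag; and for every vertex, the bags containing it form a connected subtree. Here vertex 1 appears in no bag, so the decomposition is invalid.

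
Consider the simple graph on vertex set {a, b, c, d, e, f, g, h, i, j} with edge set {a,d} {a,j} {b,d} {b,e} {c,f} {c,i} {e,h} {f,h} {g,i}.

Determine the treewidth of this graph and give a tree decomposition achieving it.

Treewidth 1.
Bags: B1 = {a, j}  B2 = {a, d}  B3 = {b, d}  B4 = {b, e}  B5 = {e, h}  B6 = {f, h}  B7 = {c, f}  B8 = {c, i}  B9 = {g, i}
Tree: B1–B2, B2–B3, B3–B4, B4–B5, B5–B6, B6–B7, B7–B8, B8–B9

The largest bag has 2 vertices, giving width 1; this decomposition certifies tw(G) ≤ 1. G has an edge, so its treewidth is at least 1. The upper and lower bounds meet at 1, so that is the treewidth.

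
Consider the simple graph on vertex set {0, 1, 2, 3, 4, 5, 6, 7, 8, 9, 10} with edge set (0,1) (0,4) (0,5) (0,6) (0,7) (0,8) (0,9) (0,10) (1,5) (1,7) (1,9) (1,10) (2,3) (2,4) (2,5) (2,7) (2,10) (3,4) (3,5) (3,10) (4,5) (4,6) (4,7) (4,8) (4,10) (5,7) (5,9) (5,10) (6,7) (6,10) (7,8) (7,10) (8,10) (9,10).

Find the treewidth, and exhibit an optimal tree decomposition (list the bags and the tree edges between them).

Each bag holds 5 vertices, so the decomposition has width 4, which upper-bounds the treewidth. Conversely, {0, 1, 5, 9, 10} is a clique of size 5, and the vertices of any clique must share a bag in every tree decomposition; so some bag has ≥ 5 vertices and tw(G) ≥ 4. Hence tw(G) = 4 exactly.

Treewidth 4.
One such decomposition:
Bags: B1 = {0, 4, 5, 7, 10}  B2 = {2, 4, 5, 7, 10}  B3 = {0, 4, 6, 7, 10}  B4 = {0, 1, 5, 7, 10}  B5 = {0, 1, 5, 9, 10}  B6 = {2, 3, 4, 5, 10}  B7 = {0, 4, 7, 8, 10}
Tree: B1–B2, B1–B3, B1–B4, B4–B5, B2–B6, B1–B7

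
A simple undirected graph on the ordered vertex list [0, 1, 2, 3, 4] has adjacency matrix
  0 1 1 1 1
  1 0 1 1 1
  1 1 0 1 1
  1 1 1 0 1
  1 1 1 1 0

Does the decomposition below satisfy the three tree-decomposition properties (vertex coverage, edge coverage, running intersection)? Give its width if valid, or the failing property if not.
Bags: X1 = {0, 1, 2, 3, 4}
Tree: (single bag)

Vertex coverage: the bags together contain {0, 1, 2, 3, 4}, the full vertex set. Edge coverage: each edge of G has both endpoints in at least one bag. Running intersection: for every vertex, the bags containing it form a connected subtree. All three properties hold, so this is a valid tree decomposition of width max|bag| − 1 = 4, and hence tw(G) ≤ 4.

Yes; width 4.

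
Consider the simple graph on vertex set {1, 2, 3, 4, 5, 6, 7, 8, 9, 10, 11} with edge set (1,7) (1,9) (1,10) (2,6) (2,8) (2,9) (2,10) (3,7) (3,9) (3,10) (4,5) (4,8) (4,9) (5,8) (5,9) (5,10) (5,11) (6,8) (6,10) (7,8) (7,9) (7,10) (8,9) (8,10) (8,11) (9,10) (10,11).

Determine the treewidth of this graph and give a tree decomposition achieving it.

Treewidth 3.
Bags: B1 = {7, 8, 9, 10}  B2 = {2, 8, 9, 10}  B3 = {5, 8, 9, 10}  B4 = {2, 6, 8, 10}  B5 = {3, 7, 9, 10}  B6 = {4, 5, 8, 9}  B7 = {1, 7, 9, 10}  B8 = {5, 8, 10, 11}
Tree: B1–B2, B1–B3, B2–B4, B1–B5, B3–B6, B1–B7, B3–B8

The largest bag has 4 vertices, giving width 3; this decomposition certifies tw(G) ≤ 3. Conversely, {2, 8, 9, 10} is a clique of size 4, and the vertices of any clique must share a bag in every tree decomposition; so some bag has ≥ 4 vertices and tw(G) ≥ 3. The upper and lower bounds meet at 3, so that is the treewidth.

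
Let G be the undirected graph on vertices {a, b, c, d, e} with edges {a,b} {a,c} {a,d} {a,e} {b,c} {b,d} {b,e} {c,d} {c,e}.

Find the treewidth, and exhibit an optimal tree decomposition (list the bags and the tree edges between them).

Treewidth 3.
One such decomposition:
Bags: B1 = {a, b, c, d}  B2 = {a, b, c, e}
Tree: B1–B2

Each bag holds 4 vertices, so the decomposition has width 3, which upper-bounds the treewidth. Conversely, {a, b, c, d} is a clique of size 4, and the vertices of any clique must share a bag in every tree decomposition; so some bag has ≥ 4 vertices and tw(G) ≥ 3. Hence tw(G) = 3 exactly.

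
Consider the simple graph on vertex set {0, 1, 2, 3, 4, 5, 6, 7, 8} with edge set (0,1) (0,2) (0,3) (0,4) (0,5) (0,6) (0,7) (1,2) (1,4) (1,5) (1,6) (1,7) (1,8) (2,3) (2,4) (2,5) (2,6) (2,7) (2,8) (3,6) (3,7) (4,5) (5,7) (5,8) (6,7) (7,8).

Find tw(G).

4

A width-4 tree decomposition is:
Bags: B1 = {0, 1, 2, 5, 7}  B2 = {0, 1, 2, 6, 7}  B3 = {1, 2, 5, 7, 8}  B4 = {0, 2, 3, 6, 7}  B5 = {0, 1, 2, 4, 5}
Tree: B1–B2, B1–B3, B2–B4, B1–B5
Every bag has size at most 5, so the width is 5 − 1 = 4 and tw(G) ≤ 4. Conversely, {0, 1, 2, 4, 5} is a clique of size 5, and the vertices of any clique must share a bag in every tree decomposition; so some bag has ≥ 5 vertices and tw(G) ≥ 4. Hence tw(G) = 4 exactly.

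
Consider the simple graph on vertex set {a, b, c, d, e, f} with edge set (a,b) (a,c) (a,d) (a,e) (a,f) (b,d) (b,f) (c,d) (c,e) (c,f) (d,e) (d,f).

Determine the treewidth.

3

A width-3 tree decomposition is:
Bags: B1 = {a, c, d, f}  B2 = {a, c, d, e}  B3 = {a, b, d, f}
Tree: B1–B2, B1–B3
Every bag has size at most 4, so the width is 4 − 1 = 3 and tw(G) ≤ 3. On the other hand G contains the 4-clique {a, c, d, e}. A clique must lie in a single bag of any decomposition, so no decomposition can have width below 3. Combining the bounds, tw(G) = 3.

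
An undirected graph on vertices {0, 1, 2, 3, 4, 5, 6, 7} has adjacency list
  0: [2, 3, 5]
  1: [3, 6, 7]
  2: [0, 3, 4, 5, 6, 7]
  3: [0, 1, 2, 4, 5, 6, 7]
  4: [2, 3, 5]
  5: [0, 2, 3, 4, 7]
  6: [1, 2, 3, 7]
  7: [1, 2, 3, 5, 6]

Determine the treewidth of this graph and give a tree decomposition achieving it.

Treewidth 3.
One such decomposition:
Bags: B1 = {2, 3, 5, 7}  B2 = {0, 2, 3, 5}  B3 = {2, 3, 6, 7}  B4 = {2, 3, 4, 5}  B5 = {1, 3, 6, 7}
Tree: B1–B2, B1–B3, B2–B4, B3–B5

Every bag has size at most 4, so the width is 4 − 1 = 3 and tw(G) ≤ 3. For the lower bound, the 4 vertices {1, 3, 6, 7} are pairwise adjacent, and any tree decomposition puts a clique entirely inside one bag — forcing width ≥ 3. The upper and lower bounds meet at 3, so that is the treewidth.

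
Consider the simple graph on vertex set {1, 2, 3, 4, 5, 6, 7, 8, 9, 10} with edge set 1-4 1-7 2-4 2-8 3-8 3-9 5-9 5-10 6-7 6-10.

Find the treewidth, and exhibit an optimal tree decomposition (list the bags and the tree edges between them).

Each bag holds 3 vertices, so the decomposition has width 2, which upper-bounds the treewidth. For the lower bound, G contains the cycle 1–7–6–10–5–9–3–8–2–4–1, so G is not a forest; only forests have treewidth ≤ 1, hence tw(G) ≥ 2. Hence tw(G) = 2 exactly.

Treewidth 2.
One optimal decomposition is:
Bags: B1 = {1, 6, 7}  B2 = {1, 6, 10}  B3 = {1, 5, 10}  B4 = {1, 5, 9}  B5 = {1, 3, 9}  B6 = {1, 3, 8}  B7 = {1, 2, 8}  B8 = {1, 2, 4}
Tree: B1–B2, B2–B3, B3–B4, B4–B5, B5–B6, B6–B7, B7–B8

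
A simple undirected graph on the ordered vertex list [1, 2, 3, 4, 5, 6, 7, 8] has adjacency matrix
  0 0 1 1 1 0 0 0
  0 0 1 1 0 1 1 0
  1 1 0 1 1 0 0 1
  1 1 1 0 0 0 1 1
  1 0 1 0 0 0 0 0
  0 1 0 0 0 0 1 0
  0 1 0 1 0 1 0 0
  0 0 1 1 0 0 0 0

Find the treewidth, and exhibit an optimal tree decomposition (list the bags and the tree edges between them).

Treewidth 2.
Bags: B1 = {2, 3, 4}  B2 = {1, 3, 4}  B3 = {3, 4, 8}  B4 = {2, 4, 7}  B5 = {2, 6, 7}  B6 = {1, 3, 5}
Tree: B1–B2, B1–B3, B1–B4, B4–B5, B2–B6

Each bag holds 3 vertices, so the decomposition has width 2, which upper-bounds the treewidth. For the lower bound, the 3 vertices {3, 4, 8} are pairwise adjacent, and any tree decomposition puts a clique entirely inside one bag — forcing width ≥ 2. Combining the bounds, tw(G) = 2.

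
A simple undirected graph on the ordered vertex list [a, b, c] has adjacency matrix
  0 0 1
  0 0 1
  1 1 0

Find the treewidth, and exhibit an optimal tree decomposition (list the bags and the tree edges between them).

The largest bag has 2 vertices, giving width 1; this decomposition certifies tw(G) ≤ 1. Since G has at least one edge (e.g. c–a), it is not an edgeless graph, so tw(G) ≥ 1. Combining the bounds, tw(G) = 1.

Treewidth 1.
One such decomposition:
Bags: B1 = {a, c}  B2 = {b, c}
Tree: B1–B2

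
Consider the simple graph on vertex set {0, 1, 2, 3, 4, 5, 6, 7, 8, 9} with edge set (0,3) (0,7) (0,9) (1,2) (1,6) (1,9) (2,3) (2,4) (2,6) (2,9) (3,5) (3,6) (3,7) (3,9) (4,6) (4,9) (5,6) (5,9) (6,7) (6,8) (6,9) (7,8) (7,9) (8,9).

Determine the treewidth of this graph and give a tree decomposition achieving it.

The largest bag has 4 vertices, giving width 3; this decomposition certifies tw(G) ≤ 3. On the other hand G contains the 4-clique {0, 3, 7, 9}. A clique must lie in a single bag of any decomposition, so no decomposition can have width below 3. Hence tw(G) = 3 exactly.

Treewidth 3.
Bags: B1 = {0, 3, 7, 9}  B2 = {3, 6, 7, 9}  B3 = {3, 5, 6, 9}  B4 = {2, 3, 6, 9}  B5 = {2, 4, 6, 9}  B6 = {6, 7, 8, 9}  B7 = {1, 2, 6, 9}
Tree: B1–B2, B2–B3, B2–B4, B4–B5, B2–B6, B4–B7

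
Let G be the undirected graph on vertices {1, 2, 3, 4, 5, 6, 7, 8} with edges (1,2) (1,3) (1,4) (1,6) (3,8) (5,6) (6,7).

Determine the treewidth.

A width-1 tree decomposition is:
Bags: B1 = {1, 3}  B2 = {1, 4}  B3 = {3, 8}  B4 = {1, 2}  B5 = {1, 6}  B6 = {5, 6}  B7 = {6, 7}
Tree: B1–B2, B1–B3, B1–B4, B4–B5, B5–B6, B6–B7
Each bag holds 2 vertices, so the decomposition has width 1, which upper-bounds the treewidth. Any graph with an edge has treewidth ≥ 1, and G has the edge 3–1. The upper and lower bounds meet at 1, so that is the treewidth.

1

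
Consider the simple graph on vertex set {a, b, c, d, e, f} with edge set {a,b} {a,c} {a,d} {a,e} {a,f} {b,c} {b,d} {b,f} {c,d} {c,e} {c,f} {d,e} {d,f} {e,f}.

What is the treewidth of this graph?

A width-4 tree decomposition is:
Bags: B1 = {a, c, d, e, f}  B2 = {a, b, c, d, f}
Tree: B1–B2
Every bag has size at most 5, so the width is 5 − 1 = 4 and tw(G) ≤ 4. Conversely, {a, c, d, e, f} is a clique of size 5, and the vertices of any clique must share a bag in every tree decomposition; so some bag has ≥ 5 vertices and tw(G) ≥ 4. Hence tw(G) = 4 exactly.

4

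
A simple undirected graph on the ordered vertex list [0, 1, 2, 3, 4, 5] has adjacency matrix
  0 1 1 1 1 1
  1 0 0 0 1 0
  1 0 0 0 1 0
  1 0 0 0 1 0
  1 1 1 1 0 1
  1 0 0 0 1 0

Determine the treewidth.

2

A width-2 tree decomposition is:
Bags: B1 = {0, 3, 4}  B2 = {0, 2, 4}  B3 = {0, 4, 5}  B4 = {0, 1, 4}
Tree: B1–B2, B1–B3, B3–B4
Each bag holds 3 vertices, so the decomposition has width 2, which upper-bounds the treewidth. For the lower bound, the 3 vertices {0, 1, 4} are pairwise adjacent, and any tree decomposition puts a clique entirely inside one bag — forcing width ≥ 2. Therefore the treewidth is 2.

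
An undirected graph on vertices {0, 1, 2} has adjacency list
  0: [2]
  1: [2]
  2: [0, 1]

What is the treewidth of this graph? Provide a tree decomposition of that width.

The largest bag has 2 vertices, giving width 1; this decomposition certifies tw(G) ≤ 1. G has an edge, so its treewidth is at least 1. Therefore the treewidth is 1.

Treewidth 1.
One such decomposition:
Bags: B1 = {0, 2}  B2 = {1, 2}
Tree: B1–B2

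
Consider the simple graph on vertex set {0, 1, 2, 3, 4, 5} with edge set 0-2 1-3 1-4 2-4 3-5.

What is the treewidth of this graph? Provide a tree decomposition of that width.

Every bag has size at most 2, so the width is 2 − 1 = 1 and tw(G) ≤ 1. Since G has at least one edge (e.g. 5–3), it is not an edgeless graph, so tw(G) ≥ 1. Combining the bounds, tw(G) = 1.

Treewidth 1.
One optimal decomposition is:
Bags: B1 = {3, 5}  B2 = {1, 3}  B3 = {1, 4}  B4 = {2, 4}  B5 = {0, 2}
Tree: B1–B2, B2–B3, B3–B4, B4–B5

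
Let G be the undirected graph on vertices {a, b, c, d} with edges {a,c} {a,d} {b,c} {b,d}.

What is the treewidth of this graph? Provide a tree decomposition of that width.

Each bag holds 3 vertices, so the decomposition has width 2, which upper-bounds the treewidth. For the lower bound, G contains the cycle d–b–c–a–d, so G is not a forest; only forests have treewidth ≤ 1, hence tw(G) ≥ 2. Hence tw(G) = 2 exactly.

Treewidth 2.
Bags: B1 = {b, c, d}  B2 = {a, c, d}
Tree: B1–B2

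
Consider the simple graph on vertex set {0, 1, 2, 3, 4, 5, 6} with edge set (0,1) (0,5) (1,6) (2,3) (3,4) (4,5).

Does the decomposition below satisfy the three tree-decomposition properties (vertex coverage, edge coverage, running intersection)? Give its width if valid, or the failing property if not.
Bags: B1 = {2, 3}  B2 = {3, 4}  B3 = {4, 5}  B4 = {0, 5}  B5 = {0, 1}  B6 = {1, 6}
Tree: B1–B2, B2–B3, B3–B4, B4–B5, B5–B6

Vertex coverage: the bags together contain {0, 1, 2, 3, 4, 5, 6}, the full vertex set. Edge coverage: each edge of G has both endpoints in at least one bag. Running intersection: for every vertex, the bags containing it form a connected subtree. All three properties hold, so this is a valid tree decomposition of width max|bag| − 1 = 1, and hence tw(G) ≤ 1.

Yes; width 1.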